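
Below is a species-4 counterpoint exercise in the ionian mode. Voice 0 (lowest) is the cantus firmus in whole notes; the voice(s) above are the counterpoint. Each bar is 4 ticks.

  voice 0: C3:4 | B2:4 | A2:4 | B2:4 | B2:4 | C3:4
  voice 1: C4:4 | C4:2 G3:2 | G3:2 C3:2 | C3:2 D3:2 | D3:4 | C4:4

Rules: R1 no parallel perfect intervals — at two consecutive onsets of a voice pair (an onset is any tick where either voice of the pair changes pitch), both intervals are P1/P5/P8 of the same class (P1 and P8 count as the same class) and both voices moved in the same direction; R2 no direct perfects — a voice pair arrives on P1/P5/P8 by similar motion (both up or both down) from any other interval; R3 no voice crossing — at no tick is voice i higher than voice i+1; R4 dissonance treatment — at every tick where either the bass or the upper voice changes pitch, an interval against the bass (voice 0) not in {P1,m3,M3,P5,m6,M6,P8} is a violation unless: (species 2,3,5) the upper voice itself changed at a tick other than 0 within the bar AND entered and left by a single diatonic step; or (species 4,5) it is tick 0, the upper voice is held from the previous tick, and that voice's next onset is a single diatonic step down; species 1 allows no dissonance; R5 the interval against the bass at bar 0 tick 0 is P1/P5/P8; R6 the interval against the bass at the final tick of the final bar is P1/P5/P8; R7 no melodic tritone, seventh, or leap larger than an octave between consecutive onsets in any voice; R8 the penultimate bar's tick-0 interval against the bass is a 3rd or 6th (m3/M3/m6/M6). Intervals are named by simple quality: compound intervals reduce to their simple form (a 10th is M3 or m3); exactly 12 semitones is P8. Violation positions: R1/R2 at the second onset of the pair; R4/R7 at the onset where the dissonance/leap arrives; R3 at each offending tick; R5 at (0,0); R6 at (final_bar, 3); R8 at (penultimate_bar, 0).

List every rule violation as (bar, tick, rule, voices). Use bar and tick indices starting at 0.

bar 0: v0=C3 v1=C4 downbeat P8
bar 1: v0=B2 v1=C4 downbeat m2
bar 2: v0=A2 v1=G3 downbeat m7
bar 3: v0=B2 v1=C3 downbeat m2
bar 4: v0=B2 v1=D3 downbeat m3
bar 5: v0=C3 v1=C4 downbeat P8
  -> R4 @ bar 1 tick 0 v(0, 1): B2/C4 m2 untreated
  -> R4 @ bar 2 tick 0 v(0, 1): A2/G3 m7 untreated
  -> R4 @ bar 3 tick 0 v(0, 1): B2/C3 m2 untreated
  -> R2 @ bar 5 tick 0 v(0, 1): B2/D3 m3 -> C3/C4 P8 similar
  -> R7 @ bar 5 tick 0 v(1,): D3->C4 leap 10st

(1, 0, R4, (0, 1))
(2, 0, R4, (0, 1))
(3, 0, R4, (0, 1))
(5, 0, R2, (0, 1))
(5, 0, R7, (1,))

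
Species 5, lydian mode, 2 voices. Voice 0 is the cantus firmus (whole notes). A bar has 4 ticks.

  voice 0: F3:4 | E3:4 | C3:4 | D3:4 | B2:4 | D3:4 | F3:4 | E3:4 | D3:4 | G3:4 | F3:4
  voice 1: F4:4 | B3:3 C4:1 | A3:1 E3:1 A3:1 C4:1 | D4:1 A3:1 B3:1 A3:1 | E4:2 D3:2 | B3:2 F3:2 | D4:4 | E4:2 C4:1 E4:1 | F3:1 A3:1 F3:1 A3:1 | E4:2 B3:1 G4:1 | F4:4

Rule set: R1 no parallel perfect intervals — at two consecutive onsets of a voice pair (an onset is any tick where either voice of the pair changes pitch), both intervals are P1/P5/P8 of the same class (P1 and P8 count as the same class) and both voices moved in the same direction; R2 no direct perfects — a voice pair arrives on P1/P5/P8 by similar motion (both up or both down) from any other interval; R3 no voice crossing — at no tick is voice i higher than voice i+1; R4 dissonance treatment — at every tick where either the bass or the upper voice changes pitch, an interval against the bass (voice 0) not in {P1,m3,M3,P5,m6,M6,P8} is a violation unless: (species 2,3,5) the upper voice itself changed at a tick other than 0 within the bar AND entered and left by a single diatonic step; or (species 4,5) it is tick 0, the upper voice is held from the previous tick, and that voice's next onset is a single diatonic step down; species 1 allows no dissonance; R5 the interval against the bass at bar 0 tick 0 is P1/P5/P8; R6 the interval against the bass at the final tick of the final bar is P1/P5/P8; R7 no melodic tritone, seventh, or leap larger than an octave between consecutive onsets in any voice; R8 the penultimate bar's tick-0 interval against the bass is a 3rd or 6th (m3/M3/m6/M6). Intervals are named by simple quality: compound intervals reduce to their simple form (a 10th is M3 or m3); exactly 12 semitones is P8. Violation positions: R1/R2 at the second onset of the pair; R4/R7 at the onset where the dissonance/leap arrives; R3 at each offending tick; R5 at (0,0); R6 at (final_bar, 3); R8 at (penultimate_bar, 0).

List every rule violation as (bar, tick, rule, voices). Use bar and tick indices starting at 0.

(1, 0, R2, (0, 1))
(1, 0, R7, (1,))
(3, 0, R1, (0, 1))
(4, 0, R4, (0, 1))
(4, 2, R7, (1,))
(5, 2, R7, (1,))
(8, 0, R7, (1,))
(10, 0, R1, (0, 1))

bar 0: v0=F3 v1=F4 downbeat P8
bar 1: v0=E3 v1=B3 downbeat P5
bar 2: v0=C3 v1=A3 downbeat M6
bar 3: v0=D3 v1=D4 downbeat P8
bar 4: v0=B2 v1=E4 downbeat P4
bar 5: v0=D3 v1=B3 downbeat M6
bar 6: v0=F3 v1=D4 downbeat M6
bar 7: v0=E3 v1=E4 downbeat P8
bar 8: v0=D3 v1=F3 downbeat m3
bar 9: v0=G3 v1=E4 downbeat M6
bar 10: v0=F3 v1=F4 downbeat P8
  -> R2 @ bar 1 tick 0 v(0, 1): F3/F4 P8 -> E3/B3 P5 similar
  -> R7 @ bar 1 tick 0 v(1,): F4->B3 leap 6st
  -> R1 @ bar 3 tick 0 v(0, 1): C3/C4 P8 -> D3/D4 P8 similar
  -> R4 @ bar 4 tick 0 v(0, 1): B2/E4 P4 untreated
  -> R7 @ bar 4 tick 2 v(1,): E4->D3 leap 14st
  -> R7 @ bar 5 tick 2 v(1,): B3->F3 leap 6st
  -> R7 @ bar 8 tick 0 v(1,): E4->F3 leap 11st
  -> R1 @ bar 10 tick 0 v(0, 1): G3/G4 P8 -> F3/F4 P8 similar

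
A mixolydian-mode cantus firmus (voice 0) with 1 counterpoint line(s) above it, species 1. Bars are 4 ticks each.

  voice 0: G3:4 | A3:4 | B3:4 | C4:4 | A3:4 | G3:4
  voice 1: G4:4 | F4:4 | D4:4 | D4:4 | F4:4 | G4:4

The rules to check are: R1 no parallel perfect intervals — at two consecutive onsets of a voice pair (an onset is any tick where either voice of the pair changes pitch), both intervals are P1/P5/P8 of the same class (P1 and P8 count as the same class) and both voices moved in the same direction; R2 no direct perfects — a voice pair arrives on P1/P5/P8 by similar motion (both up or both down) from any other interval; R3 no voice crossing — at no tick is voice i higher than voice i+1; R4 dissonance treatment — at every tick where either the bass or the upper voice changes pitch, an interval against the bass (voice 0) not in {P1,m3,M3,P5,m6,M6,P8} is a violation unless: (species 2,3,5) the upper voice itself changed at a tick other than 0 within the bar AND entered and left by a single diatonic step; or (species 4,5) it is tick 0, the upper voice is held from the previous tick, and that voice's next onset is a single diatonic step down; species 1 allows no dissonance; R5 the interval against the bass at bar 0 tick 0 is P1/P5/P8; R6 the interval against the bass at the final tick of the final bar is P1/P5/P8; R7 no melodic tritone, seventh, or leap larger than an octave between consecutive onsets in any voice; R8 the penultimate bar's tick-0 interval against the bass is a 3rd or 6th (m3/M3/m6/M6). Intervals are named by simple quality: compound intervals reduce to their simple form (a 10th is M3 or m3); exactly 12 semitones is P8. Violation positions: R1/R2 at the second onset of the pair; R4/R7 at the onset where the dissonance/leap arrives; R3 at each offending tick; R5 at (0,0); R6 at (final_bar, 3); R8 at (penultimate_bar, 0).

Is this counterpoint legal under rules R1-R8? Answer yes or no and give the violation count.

No (1 violations)

bar 0: v0=G3 v1=G4 (P8)
bar 1: v0=A3 v1=F4 (m6)
bar 2: v0=B3 v1=D4 (m3)
bar 3: v0=C4 v1=D4 (M2)
bar 4: v0=A3 v1=F4 (m6)
bar 5: v0=G3 v1=G4 (P8)
  R4 @ bar3.0: C4/D4 M2 untreated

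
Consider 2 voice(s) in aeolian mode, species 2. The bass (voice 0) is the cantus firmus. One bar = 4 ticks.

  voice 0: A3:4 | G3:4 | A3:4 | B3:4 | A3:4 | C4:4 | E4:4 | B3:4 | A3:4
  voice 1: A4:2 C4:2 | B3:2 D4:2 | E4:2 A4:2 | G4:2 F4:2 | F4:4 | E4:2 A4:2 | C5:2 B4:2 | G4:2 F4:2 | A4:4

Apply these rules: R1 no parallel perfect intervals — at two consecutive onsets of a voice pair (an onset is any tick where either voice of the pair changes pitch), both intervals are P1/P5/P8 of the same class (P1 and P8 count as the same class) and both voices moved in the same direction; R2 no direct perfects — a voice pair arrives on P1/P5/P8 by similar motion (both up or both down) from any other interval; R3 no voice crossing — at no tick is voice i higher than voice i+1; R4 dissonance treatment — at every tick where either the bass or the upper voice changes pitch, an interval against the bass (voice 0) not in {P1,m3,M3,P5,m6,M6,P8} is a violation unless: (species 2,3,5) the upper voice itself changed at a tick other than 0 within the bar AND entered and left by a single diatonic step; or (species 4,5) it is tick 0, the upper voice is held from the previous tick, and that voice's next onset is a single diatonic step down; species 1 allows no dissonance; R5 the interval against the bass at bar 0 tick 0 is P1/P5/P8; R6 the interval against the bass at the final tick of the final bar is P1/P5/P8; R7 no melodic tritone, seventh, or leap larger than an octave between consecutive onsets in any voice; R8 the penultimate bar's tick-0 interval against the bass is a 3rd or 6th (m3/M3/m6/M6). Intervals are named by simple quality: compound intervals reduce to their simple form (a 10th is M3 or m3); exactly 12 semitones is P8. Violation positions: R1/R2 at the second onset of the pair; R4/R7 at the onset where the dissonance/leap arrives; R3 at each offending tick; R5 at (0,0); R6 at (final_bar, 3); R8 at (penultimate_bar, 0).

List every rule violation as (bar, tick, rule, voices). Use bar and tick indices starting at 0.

bar 0: v0=A3 v1=A4 downbeat P8
bar 1: v0=G3 v1=B3 downbeat M3
bar 2: v0=A3 v1=E4 downbeat P5
bar 3: v0=B3 v1=G4 downbeat m6
bar 4: v0=A3 v1=F4 downbeat m6
bar 5: v0=C4 v1=E4 downbeat M3
bar 6: v0=E4 v1=C5 downbeat m6
bar 7: v0=B3 v1=G4 downbeat m6
bar 8: v0=A3 v1=A4 downbeat P8
  -> R1 @ bar 2 tick 0 v(0, 1): G3/D4 P5 -> A3/E4 P5 similar
  -> R4 @ bar 7 tick 2 v(0, 1): B3/F4 TT untreated

(2, 0, R1, (0, 1))
(7, 2, R4, (0, 1))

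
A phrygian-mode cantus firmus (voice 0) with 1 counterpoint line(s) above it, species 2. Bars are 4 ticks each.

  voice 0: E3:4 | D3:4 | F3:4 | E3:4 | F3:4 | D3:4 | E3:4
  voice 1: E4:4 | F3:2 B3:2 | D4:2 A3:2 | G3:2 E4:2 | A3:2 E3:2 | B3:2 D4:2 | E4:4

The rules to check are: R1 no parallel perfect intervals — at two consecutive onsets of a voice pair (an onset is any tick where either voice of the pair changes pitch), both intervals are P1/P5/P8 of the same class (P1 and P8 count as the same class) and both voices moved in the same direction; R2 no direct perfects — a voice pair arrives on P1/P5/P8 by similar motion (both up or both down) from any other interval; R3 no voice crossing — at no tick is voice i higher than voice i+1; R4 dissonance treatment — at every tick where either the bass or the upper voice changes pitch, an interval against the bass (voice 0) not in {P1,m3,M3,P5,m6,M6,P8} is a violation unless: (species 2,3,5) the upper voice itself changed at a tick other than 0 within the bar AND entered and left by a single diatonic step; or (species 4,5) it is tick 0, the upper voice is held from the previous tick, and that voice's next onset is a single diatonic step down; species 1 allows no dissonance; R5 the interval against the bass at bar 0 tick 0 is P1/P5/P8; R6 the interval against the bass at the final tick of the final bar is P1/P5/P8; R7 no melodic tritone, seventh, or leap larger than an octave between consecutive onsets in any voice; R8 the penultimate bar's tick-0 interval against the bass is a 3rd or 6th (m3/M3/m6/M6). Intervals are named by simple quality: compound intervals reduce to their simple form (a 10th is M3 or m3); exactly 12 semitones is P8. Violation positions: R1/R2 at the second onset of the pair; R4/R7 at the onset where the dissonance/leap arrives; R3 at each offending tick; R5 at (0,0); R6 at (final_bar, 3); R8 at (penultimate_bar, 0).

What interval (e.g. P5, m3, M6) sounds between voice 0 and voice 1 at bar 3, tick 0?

m3

voice 0=E3 voice 1=G3 -> m3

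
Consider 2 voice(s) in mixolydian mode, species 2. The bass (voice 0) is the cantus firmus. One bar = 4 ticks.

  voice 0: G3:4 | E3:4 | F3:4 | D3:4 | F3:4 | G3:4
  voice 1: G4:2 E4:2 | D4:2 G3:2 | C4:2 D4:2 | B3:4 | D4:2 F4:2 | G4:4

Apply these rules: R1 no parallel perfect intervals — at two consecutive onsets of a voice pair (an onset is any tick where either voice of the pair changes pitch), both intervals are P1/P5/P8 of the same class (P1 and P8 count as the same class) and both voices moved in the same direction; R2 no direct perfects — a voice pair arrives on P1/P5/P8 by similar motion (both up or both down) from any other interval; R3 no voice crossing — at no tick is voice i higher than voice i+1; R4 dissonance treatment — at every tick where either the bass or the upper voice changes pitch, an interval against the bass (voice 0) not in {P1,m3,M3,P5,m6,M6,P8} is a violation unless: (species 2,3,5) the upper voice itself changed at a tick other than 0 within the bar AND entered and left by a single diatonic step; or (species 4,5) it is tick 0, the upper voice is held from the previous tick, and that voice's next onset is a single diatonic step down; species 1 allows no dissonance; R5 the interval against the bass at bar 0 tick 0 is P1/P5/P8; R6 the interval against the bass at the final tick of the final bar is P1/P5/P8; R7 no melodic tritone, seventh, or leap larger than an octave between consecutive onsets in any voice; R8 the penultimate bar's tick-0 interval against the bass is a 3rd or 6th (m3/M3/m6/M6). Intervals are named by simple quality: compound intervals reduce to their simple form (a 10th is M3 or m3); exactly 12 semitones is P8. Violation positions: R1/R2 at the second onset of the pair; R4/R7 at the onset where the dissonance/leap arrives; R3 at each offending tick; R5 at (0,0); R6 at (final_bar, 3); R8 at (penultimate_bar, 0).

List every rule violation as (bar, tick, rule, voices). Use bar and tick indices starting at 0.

bar 0: v0=G3 v1=G4 downbeat P8
bar 1: v0=E3 v1=D4 downbeat m7
bar 2: v0=F3 v1=C4 downbeat P5
bar 3: v0=D3 v1=B3 downbeat M6
bar 4: v0=F3 v1=D4 downbeat M6
bar 5: v0=G3 v1=G4 downbeat P8
  -> R4 @ bar 1 tick 0 v(0, 1): E3/D4 m7 untreated
  -> R2 @ bar 2 tick 0 v(0, 1): E3/G3 m3 -> F3/C4 P5 similar
  -> R1 @ bar 5 tick 0 v(0, 1): F3/F4 P8 -> G3/G4 P8 similar

(1, 0, R4, (0, 1))
(2, 0, R2, (0, 1))
(5, 0, R1, (0, 1))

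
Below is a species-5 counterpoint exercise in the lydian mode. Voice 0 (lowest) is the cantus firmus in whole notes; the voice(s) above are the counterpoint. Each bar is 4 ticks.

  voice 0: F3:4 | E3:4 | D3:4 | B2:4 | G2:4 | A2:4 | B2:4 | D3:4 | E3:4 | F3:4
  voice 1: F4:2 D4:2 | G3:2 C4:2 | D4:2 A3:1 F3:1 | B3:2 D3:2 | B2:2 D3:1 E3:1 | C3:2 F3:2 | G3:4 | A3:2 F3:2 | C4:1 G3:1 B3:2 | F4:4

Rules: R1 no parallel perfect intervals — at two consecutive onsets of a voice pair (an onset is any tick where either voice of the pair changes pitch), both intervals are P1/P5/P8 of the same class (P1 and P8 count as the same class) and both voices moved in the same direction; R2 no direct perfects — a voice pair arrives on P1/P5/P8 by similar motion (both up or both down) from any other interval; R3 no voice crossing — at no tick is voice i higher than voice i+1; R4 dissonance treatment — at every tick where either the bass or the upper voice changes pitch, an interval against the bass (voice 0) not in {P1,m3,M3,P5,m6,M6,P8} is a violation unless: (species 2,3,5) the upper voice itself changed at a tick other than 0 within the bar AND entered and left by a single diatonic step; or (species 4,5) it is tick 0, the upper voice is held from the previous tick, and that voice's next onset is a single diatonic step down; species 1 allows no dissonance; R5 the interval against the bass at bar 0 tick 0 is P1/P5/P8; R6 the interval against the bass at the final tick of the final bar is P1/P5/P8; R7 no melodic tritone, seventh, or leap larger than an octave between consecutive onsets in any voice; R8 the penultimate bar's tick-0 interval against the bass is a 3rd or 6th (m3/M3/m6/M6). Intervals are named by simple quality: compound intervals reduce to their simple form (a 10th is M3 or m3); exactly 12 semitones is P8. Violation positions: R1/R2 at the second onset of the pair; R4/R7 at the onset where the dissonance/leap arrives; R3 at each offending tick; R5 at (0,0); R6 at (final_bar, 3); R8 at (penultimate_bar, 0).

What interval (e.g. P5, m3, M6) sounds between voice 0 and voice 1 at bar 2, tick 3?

m3

voice 0=D3 voice 1=F3 -> m3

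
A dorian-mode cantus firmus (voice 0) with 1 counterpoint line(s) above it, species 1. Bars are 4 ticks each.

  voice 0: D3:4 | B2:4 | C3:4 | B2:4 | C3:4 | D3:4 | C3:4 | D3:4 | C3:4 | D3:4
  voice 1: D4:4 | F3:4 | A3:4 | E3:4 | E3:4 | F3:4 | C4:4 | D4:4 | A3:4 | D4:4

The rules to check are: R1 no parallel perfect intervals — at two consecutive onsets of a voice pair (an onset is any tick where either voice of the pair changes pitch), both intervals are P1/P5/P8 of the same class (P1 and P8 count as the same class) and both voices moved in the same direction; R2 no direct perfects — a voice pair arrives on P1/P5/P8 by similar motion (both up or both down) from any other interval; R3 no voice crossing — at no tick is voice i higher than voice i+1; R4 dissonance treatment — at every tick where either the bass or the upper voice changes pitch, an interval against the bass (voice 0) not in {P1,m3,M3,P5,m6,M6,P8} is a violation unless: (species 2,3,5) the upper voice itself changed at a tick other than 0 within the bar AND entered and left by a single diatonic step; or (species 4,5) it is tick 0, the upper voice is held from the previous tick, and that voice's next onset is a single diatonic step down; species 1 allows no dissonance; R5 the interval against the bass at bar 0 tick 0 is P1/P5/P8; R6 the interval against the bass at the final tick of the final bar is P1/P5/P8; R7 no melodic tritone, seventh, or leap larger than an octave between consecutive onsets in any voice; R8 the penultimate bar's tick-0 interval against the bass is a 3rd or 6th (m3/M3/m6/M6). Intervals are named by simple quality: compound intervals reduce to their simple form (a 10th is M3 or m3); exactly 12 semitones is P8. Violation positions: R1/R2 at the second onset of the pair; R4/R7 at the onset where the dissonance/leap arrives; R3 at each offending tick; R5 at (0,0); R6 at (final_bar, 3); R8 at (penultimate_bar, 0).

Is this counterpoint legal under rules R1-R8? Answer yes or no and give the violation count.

bar 0: v0=D3 v1=D4 (P8)
bar 1: v0=B2 v1=F3 (TT)
bar 2: v0=C3 v1=A3 (M6)
bar 3: v0=B2 v1=E3 (P4)
bar 4: v0=C3 v1=E3 (M3)
bar 5: v0=D3 v1=F3 (m3)
bar 6: v0=C3 v1=C4 (P8)
bar 7: v0=D3 v1=D4 (P8)
bar 8: v0=C3 v1=A3 (M6)
bar 9: v0=D3 v1=D4 (P8)
  R4 @ bar1.0: B2/F3 TT untreated
  R4 @ bar3.0: B2/E3 P4 untreated
  R1 @ bar7.0: C3/C4 P8 -> D3/D4 P8 similar
  R2 @ bar9.0: C3/A3 M6 -> D3/D4 P8 similar

No (4 violations)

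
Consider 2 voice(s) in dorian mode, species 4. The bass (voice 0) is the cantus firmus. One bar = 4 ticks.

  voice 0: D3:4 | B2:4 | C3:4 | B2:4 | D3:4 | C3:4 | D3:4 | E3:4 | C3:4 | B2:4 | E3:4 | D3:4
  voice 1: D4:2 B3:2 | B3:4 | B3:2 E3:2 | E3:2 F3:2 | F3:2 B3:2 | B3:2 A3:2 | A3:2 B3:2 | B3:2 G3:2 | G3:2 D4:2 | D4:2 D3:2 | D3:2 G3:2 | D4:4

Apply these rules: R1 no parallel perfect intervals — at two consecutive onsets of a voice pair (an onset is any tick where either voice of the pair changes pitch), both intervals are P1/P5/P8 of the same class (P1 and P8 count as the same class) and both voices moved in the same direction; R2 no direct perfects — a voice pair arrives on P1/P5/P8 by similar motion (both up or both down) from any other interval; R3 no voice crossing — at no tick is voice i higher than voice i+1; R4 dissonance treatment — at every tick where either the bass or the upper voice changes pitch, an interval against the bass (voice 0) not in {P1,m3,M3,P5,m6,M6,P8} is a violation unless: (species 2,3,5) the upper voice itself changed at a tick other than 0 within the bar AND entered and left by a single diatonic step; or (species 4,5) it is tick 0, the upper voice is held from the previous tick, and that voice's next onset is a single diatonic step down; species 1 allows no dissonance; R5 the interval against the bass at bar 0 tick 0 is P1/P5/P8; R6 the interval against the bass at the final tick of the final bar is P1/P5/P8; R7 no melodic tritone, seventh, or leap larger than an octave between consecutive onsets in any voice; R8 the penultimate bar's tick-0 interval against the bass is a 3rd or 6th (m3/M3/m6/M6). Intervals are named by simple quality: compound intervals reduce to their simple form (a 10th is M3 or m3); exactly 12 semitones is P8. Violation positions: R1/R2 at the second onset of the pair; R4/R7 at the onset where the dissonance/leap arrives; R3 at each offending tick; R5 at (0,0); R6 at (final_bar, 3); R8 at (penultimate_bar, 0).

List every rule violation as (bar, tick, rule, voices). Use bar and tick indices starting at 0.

bar 0: v0=D3 v1=D4 downbeat P8
bar 1: v0=B2 v1=B3 downbeat P8
bar 2: v0=C3 v1=B3 downbeat M7
bar 3: v0=B2 v1=E3 downbeat P4
bar 4: v0=D3 v1=F3 downbeat m3
bar 5: v0=C3 v1=B3 downbeat M7
bar 6: v0=D3 v1=A3 downbeat P5
bar 7: v0=E3 v1=B3 downbeat P5
bar 8: v0=C3 v1=G3 downbeat P5
bar 9: v0=B2 v1=D4 downbeat m3
bar 10: v0=E3 v1=D3 downbeat M2
bar 11: v0=D3 v1=D4 downbeat P8
  -> R4 @ bar 2 tick 0 v(0, 1): C3/B3 M7 untreated
  -> R4 @ bar 3 tick 0 v(0, 1): B2/E3 P4 untreated
  -> R4 @ bar 3 tick 2 v(0, 1): B2/F3 TT untreated
  -> R7 @ bar 4 tick 2 v(1,): F3->B3 leap 6st
  -> R4 @ bar 8 tick 2 v(0, 1): C3/D4 M2 untreated
  -> R3 @ bar 10 tick 0 v(0, 1): E3 above D3
  -> R4 @ bar 10 tick 0 v(0, 1): E3/D3 M2 untreated
  -> R8 @ bar 10 tick 0 v(0, 1): penult M2 not 3rd/6th
  -> R3 @ bar 10 tick 1 v(0, 1): E3 above D3

(2, 0, R4, (0, 1))
(3, 0, R4, (0, 1))
(3, 2, R4, (0, 1))
(4, 2, R7, (1,))
(8, 2, R4, (0, 1))
(10, 0, R3, (0, 1))
(10, 0, R4, (0, 1))
(10, 0, R8, (0, 1))
(10, 1, R3, (0, 1))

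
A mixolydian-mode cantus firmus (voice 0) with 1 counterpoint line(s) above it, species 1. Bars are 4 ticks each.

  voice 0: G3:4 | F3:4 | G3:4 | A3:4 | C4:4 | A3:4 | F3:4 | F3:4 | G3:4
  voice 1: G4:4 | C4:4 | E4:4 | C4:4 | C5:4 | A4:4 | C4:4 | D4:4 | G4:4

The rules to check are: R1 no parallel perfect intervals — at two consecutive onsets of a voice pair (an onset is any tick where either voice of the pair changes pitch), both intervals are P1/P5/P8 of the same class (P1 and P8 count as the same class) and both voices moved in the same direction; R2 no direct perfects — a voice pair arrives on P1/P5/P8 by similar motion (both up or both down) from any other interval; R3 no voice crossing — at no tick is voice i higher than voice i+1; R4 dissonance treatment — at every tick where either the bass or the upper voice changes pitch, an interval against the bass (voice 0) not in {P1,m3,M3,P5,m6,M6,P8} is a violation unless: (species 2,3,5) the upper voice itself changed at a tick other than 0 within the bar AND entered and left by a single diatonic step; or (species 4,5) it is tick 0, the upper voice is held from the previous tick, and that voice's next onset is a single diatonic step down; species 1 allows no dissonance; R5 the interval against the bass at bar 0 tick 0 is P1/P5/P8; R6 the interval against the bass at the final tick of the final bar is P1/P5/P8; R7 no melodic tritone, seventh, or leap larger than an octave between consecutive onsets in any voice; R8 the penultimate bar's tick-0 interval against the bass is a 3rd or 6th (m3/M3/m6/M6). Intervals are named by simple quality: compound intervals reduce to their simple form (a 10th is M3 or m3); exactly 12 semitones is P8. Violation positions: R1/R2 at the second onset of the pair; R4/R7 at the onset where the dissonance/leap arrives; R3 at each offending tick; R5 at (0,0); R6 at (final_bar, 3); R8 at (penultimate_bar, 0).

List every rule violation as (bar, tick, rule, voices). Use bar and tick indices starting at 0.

(1, 0, R2, (0, 1))
(4, 0, R2, (0, 1))
(5, 0, R1, (0, 1))
(6, 0, R2, (0, 1))
(8, 0, R2, (0, 1))

bar 0: v0=G3 v1=G4 downbeat P8
bar 1: v0=F3 v1=C4 downbeat P5
bar 2: v0=G3 v1=E4 downbeat M6
bar 3: v0=A3 v1=C4 downbeat m3
bar 4: v0=C4 v1=C5 downbeat P8
bar 5: v0=A3 v1=A4 downbeat P8
bar 6: v0=F3 v1=C4 downbeat P5
bar 7: v0=F3 v1=D4 downbeat M6
bar 8: v0=G3 v1=G4 downbeat P8
  -> R2 @ bar 1 tick 0 v(0, 1): G3/G4 P8 -> F3/C4 P5 similar
  -> R2 @ bar 4 tick 0 v(0, 1): A3/C4 m3 -> C4/C5 P8 similar
  -> R1 @ bar 5 tick 0 v(0, 1): C4/C5 P8 -> A3/A4 P8 similar
  -> R2 @ bar 6 tick 0 v(0, 1): A3/A4 P8 -> F3/C4 P5 similar
  -> R2 @ bar 8 tick 0 v(0, 1): F3/D4 M6 -> G3/G4 P8 similar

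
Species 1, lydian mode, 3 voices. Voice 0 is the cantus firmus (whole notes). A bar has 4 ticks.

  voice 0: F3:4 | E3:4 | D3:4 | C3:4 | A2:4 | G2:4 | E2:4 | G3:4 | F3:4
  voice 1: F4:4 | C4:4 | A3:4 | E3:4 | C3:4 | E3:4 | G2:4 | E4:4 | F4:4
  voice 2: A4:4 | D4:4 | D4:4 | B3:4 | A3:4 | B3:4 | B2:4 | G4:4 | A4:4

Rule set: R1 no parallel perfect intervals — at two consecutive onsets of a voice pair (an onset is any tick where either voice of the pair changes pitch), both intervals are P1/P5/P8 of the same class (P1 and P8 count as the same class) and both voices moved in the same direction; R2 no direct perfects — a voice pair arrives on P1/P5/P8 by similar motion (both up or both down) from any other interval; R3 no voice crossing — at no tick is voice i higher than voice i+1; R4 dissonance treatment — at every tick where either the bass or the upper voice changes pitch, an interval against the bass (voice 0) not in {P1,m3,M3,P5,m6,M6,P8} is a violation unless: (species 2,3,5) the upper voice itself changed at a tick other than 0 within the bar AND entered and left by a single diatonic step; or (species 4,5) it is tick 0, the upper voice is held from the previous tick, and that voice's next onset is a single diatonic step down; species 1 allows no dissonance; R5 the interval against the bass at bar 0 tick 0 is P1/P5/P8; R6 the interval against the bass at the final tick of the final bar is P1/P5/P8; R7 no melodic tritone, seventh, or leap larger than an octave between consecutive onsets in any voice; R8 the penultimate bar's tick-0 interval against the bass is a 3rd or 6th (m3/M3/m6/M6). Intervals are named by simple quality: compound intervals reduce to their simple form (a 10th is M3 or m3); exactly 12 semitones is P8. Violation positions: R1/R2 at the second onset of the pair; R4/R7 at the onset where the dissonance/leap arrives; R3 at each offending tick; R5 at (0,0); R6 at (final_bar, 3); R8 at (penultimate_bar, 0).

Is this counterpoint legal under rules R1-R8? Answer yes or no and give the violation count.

bar 0: v0=F3 v1=F4 v2=A4 (M3)
bar 1: v0=E3 v1=C4 v2=D4 (m7)
bar 2: v0=D3 v1=A3 v2=D4 (P8)
bar 3: v0=C3 v1=E3 v2=B3 (M7)
bar 4: v0=A2 v1=C3 v2=A3 (P8)
bar 5: v0=G2 v1=E3 v2=B3 (M3)
bar 6: v0=E2 v1=G2 v2=B2 (P5)
bar 7: v0=G3 v1=E4 v2=G4 (P8)
bar 8: v0=F3 v1=F4 v2=A4 (M3)
  R5 @ bar0.0: opens on M3
  R4 @ bar1.0: E3/D4 m7 untreated
  R2 @ bar2.0: E3/C4 m6 -> D3/A3 P5 similar
  R2 @ bar3.0: A3/D4 P4 -> E3/B3 P5 similar
  R4 @ bar3.0: C3/B3 M7 untreated
  R2 @ bar4.0: C3/B3 M7 -> A2/A3 P8 similar
  R2 @ bar5.0: C3/A3 M6 -> E3/B3 P5 similar
  R2 @ bar6.0: G2/B3 M3 -> E2/B2 P5 similar
  R2 @ bar7.0: E2/B2 P5 -> G3/G4 P8 similar
  R7 @ bar7.0: E2->G3 leap 15st
  R7 @ bar7.0: G2->E4 leap 21st
  R7 @ bar7.0: B2->G4 leap 20st
  R8 @ bar7.0: penult P8 not 3rd/6th
  R6 @ bar8.3: closes on M3

No (14 violations)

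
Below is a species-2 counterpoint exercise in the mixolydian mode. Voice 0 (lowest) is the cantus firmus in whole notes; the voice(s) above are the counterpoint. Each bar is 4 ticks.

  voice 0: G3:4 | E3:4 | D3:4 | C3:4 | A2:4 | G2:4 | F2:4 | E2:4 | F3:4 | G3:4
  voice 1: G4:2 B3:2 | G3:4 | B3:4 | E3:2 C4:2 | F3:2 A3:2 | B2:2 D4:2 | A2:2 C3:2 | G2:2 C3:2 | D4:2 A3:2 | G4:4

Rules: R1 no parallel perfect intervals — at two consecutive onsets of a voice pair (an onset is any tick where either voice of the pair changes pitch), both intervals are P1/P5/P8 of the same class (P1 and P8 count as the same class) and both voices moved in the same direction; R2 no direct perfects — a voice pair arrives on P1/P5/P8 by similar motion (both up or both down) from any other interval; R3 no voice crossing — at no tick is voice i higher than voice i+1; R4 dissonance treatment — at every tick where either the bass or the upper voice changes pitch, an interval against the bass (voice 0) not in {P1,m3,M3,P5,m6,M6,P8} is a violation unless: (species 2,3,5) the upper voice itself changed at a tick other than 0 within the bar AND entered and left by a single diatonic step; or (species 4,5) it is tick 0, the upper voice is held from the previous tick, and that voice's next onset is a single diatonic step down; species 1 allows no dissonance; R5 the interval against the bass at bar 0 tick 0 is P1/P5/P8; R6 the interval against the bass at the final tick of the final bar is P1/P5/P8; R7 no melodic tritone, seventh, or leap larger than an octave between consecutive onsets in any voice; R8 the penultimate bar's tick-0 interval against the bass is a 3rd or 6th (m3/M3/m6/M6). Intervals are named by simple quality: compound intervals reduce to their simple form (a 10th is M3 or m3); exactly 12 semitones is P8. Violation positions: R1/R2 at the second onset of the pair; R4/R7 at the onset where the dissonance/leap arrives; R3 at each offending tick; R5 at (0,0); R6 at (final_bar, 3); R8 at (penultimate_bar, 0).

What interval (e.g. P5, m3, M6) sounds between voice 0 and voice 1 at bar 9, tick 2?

voice 0=G3 voice 1=G4 -> P8

P8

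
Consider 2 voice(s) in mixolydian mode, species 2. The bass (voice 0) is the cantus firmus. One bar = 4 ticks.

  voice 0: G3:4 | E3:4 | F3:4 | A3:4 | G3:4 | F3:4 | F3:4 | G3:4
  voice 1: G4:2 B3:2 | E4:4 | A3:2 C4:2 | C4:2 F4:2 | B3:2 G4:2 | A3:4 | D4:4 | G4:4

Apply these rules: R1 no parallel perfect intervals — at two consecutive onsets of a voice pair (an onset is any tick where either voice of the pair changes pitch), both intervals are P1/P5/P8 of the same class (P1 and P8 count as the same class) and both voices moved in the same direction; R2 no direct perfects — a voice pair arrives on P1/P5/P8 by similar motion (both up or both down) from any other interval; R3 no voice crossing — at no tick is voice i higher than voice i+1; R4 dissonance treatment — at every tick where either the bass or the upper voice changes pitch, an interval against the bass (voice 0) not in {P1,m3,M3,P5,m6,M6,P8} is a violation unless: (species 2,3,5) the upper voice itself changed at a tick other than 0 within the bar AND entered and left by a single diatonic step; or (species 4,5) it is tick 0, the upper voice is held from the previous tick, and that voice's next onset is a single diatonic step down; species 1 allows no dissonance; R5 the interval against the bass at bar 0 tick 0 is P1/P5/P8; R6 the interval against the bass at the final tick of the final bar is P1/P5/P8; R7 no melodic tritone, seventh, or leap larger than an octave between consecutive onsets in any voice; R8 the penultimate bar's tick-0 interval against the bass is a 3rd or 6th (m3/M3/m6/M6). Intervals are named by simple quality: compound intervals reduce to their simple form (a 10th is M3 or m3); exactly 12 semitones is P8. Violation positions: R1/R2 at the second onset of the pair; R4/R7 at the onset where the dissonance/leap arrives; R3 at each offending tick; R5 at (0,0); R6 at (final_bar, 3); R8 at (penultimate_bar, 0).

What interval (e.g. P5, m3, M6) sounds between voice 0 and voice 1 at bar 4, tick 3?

voice 0=G3 voice 1=G4 -> P8

P8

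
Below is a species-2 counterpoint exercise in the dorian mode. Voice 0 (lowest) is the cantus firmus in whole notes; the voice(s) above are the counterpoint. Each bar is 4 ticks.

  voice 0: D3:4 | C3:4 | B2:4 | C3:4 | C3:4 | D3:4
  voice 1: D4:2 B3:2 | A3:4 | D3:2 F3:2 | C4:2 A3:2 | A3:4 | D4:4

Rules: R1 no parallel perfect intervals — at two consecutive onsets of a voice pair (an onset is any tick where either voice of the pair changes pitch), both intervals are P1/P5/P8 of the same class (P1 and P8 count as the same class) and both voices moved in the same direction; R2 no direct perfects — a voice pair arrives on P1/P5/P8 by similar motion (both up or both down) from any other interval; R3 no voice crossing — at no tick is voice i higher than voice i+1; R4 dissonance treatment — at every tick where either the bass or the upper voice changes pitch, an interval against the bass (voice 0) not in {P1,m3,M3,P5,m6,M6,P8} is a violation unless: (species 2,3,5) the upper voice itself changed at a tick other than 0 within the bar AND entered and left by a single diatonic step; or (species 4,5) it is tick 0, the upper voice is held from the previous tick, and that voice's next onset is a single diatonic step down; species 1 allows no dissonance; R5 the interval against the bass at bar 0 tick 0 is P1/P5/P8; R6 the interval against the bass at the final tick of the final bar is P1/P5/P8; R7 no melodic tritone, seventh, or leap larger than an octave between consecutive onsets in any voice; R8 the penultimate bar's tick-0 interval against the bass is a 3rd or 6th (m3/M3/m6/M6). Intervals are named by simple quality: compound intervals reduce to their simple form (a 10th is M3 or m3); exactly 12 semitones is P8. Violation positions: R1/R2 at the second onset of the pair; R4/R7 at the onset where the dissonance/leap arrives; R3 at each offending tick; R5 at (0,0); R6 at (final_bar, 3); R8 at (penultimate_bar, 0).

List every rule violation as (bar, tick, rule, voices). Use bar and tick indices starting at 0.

(2, 2, R4, (0, 1))
(3, 0, R2, (0, 1))
(5, 0, R2, (0, 1))

bar 0: v0=D3 v1=D4 downbeat P8
bar 1: v0=C3 v1=A3 downbeat M6
bar 2: v0=B2 v1=D3 downbeat m3
bar 3: v0=C3 v1=C4 downbeat P8
bar 4: v0=C3 v1=A3 downbeat M6
bar 5: v0=D3 v1=D4 downbeat P8
  -> R4 @ bar 2 tick 2 v(0, 1): B2/F3 TT untreated
  -> R2 @ bar 3 tick 0 v(0, 1): B2/F3 TT -> C3/C4 P8 similar
  -> R2 @ bar 5 tick 0 v(0, 1): C3/A3 M6 -> D3/D4 P8 similar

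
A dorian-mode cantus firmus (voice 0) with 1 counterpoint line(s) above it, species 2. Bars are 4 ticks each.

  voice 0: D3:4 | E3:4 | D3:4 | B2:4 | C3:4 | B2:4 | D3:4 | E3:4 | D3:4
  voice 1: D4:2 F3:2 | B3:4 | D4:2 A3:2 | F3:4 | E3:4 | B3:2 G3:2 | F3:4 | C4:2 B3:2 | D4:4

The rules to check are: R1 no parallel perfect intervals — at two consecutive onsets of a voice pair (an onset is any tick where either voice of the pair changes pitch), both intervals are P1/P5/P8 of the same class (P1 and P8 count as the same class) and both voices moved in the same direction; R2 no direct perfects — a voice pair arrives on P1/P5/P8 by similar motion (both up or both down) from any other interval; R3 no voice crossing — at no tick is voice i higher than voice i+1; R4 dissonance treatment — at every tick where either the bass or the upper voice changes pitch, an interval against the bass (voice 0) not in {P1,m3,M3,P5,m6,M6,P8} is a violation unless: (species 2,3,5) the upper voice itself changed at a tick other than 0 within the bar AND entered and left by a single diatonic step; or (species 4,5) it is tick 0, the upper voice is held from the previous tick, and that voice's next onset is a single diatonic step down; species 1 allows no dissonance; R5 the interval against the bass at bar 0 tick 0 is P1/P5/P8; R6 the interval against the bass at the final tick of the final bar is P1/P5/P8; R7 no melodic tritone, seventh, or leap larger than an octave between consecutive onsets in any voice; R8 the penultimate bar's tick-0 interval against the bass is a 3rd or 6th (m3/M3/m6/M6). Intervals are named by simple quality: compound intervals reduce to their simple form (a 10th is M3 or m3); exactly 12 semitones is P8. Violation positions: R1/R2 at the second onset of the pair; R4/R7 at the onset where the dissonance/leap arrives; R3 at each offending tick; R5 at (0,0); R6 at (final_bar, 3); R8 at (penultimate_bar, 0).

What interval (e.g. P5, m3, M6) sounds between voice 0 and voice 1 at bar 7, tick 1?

m6

voice 0=E3 voice 1=C4 -> m6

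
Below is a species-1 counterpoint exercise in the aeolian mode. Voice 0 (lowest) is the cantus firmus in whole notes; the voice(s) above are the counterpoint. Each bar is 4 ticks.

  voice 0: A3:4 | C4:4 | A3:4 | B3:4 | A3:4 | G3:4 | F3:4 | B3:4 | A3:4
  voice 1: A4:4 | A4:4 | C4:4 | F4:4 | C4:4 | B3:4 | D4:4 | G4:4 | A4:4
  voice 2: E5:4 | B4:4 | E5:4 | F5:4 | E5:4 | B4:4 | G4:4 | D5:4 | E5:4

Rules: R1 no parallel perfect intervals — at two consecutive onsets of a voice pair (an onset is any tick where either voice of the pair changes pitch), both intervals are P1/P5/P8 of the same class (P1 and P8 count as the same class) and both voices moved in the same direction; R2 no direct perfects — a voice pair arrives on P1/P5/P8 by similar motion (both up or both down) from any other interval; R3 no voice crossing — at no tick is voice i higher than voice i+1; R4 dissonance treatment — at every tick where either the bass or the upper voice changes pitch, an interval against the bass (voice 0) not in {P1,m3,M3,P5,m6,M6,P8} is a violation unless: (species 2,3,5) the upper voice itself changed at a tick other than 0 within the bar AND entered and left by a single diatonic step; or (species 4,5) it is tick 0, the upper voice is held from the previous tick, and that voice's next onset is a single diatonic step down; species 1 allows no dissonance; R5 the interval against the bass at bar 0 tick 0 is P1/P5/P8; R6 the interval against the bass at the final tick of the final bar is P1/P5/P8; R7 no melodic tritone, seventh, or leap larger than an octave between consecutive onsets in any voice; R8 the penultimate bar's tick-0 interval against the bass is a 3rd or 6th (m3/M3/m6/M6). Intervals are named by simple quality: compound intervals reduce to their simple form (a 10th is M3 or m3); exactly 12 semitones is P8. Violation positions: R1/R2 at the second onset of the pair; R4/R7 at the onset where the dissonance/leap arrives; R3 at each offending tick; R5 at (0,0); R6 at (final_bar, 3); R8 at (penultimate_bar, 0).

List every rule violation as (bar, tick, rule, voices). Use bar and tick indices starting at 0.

bar 0: v0=A3 v1=A4 v2=E5 downbeat P5
bar 1: v0=C4 v1=A4 v2=B4 downbeat M7
bar 2: v0=A3 v1=C4 v2=E5 downbeat P5
bar 3: v0=B3 v1=F4 v2=F5 downbeat TT
bar 4: v0=A3 v1=C4 v2=E5 downbeat P5
bar 5: v0=G3 v1=B3 v2=B4 downbeat M3
bar 6: v0=F3 v1=D4 v2=G4 downbeat M2
bar 7: v0=B3 v1=G4 v2=D5 downbeat m3
bar 8: v0=A3 v1=A4 v2=E5 downbeat P5
  -> R4 @ bar 1 tick 0 v(0, 2): C4/B4 M7 untreated
  -> R2 @ bar 3 tick 0 v(1, 2): C4/E5 M3 -> F4/F5 P8 similar
  -> R4 @ bar 3 tick 0 v(0, 1): B3/F4 TT untreated
  -> R4 @ bar 3 tick 0 v(0, 2): B3/F5 TT untreated
  -> R2 @ bar 4 tick 0 v(0, 2): B3/F5 TT -> A3/E5 P5 similar
  -> R2 @ bar 5 tick 0 v(1, 2): C4/E5 M3 -> B3/B4 P8 similar
  -> R4 @ bar 6 tick 0 v(0, 2): F3/G4 M2 untreated
  -> R2 @ bar 7 tick 0 v(1, 2): D4/G4 P4 -> G4/D5 P5 similar
  -> R7 @ bar 7 tick 0 v(0,): F3->B3 leap 6st
  -> R1 @ bar 8 tick 0 v(1, 2): G4/D5 P5 -> A4/E5 P5 similar

(1, 0, R4, (0, 2))
(3, 0, R2, (1, 2))
(3, 0, R4, (0, 1))
(3, 0, R4, (0, 2))
(4, 0, R2, (0, 2))
(5, 0, R2, (1, 2))
(6, 0, R4, (0, 2))
(7, 0, R2, (1, 2))
(7, 0, R7, (0,))
(8, 0, R1, (1, 2))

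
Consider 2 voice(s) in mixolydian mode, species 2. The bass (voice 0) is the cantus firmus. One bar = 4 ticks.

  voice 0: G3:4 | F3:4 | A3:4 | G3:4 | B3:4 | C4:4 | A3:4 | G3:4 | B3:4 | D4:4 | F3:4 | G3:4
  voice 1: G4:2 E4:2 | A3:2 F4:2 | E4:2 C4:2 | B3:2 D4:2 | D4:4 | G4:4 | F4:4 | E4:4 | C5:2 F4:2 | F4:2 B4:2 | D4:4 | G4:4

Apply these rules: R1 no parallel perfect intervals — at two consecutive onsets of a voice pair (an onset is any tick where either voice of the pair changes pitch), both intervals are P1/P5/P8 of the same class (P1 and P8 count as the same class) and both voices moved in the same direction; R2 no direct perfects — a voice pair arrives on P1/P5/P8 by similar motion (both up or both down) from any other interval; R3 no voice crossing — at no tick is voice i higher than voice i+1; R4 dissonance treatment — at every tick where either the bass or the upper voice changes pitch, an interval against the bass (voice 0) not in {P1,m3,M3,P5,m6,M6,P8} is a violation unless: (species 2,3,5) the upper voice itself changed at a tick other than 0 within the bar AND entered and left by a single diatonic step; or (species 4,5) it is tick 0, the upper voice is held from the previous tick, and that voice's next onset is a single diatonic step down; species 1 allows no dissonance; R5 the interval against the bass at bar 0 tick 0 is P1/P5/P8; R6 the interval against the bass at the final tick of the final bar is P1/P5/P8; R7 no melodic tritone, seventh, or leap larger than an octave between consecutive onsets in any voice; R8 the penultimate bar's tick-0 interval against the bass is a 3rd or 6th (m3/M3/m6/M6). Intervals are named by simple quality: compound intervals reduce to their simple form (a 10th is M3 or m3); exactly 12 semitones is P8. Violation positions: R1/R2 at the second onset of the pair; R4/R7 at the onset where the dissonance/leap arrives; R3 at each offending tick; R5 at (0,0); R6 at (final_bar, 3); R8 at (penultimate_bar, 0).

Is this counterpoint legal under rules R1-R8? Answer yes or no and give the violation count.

No (5 violations)

bar 0: v0=G3 v1=G4 (P8)
bar 1: v0=F3 v1=A3 (M3)
bar 2: v0=A3 v1=E4 (P5)
bar 3: v0=G3 v1=B3 (M3)
bar 4: v0=B3 v1=D4 (m3)
bar 5: v0=C4 v1=G4 (P5)
bar 6: v0=A3 v1=F4 (m6)
bar 7: v0=G3 v1=E4 (M6)
bar 8: v0=B3 v1=C5 (m2)
bar 9: v0=D4 v1=F4 (m3)
bar 10: v0=F3 v1=D4 (M6)
bar 11: v0=G3 v1=G4 (P8)
  R2 @ bar5.0: B3/D4 m3 -> C4/G4 P5 similar
  R4 @ bar8.0: B3/C5 m2 untreated
  R4 @ bar8.2: B3/F4 TT untreated
  R7 @ bar9.2: F4->B4 leap 6st
  R2 @ bar11.0: F3/D4 M6 -> G3/G4 P8 similar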